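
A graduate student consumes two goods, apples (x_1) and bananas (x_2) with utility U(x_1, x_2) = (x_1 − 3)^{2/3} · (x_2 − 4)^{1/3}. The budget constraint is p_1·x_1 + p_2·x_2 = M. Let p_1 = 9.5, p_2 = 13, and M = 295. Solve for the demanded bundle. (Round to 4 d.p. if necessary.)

This is Cobb-Douglas in (x_1−3, x_2−4): tangency gives 2/3·p_2·(x_2−4) = 1/3·p_1·(x_1−3).
After buying the subsistence bundle (3, 4), a share 2/3 of the remaining income goes to x_1: x_1* = 3 + 2/3·(M − 3p_1 − 4p_2)/p_1.
Discretionary income = 295 − 3·9.5 − 4·13 = 214.5; x_1* = 3 + 2/3·214.5/9.5 = 18.0526; x_2* = 4 + 1/3·214.5/13 = 9.5.

x_1* = 18.0526, x_2* = 9.5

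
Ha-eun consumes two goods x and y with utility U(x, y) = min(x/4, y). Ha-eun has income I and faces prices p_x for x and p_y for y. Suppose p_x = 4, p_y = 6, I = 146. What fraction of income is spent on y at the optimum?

share on y = 0.2727

With perfect complements, no substitution: consume in ratio x:y = 4:1.
Budget: p_x·x + p_y·(1/4)·x = I, so (4·p_x + p_y)·x = 4·I.
Demand: x*(p_x,p_y,I) = 4·I/(4·p_x + p_y), y* = I/(4·p_x + p_y).
Here 4·4 + 6 = 22, giving x* = 26.5455 and y* = 6.6364.
Expenditure on y: 6·6.6364 = 39.8182; share = 0.2727.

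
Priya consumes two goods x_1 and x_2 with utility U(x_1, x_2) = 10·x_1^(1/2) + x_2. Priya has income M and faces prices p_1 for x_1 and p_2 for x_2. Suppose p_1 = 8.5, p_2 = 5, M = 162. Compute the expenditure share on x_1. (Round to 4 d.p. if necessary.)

Plugging in: x_1* = (5·5/8.5)² = 8.6505, x_2* = 17.6941.
Expenditure on x_1: 8.5·8.6505 = 73.5294; share = 0.4539.

share on x_1 = 0.4539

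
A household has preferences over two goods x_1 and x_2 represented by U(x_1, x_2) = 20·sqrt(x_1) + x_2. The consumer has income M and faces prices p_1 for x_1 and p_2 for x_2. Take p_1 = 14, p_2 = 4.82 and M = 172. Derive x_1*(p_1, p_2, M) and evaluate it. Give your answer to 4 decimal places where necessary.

x_1* = 11.8533

Utility is quasi-linear in x_2; the FOC for x_1 is 10/√x_1 = p_1/p_2.
Thus x_1* = (10·p_2/p_1)² — independent of M — with the rest of income spent on x_2.
Plugging in: x_1* = (10·4.82/14)² = 11.8533.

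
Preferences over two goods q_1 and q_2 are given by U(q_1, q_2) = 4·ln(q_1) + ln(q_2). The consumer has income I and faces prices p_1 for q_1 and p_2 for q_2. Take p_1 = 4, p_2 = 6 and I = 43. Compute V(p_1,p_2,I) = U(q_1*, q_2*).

The MRS is 4·q_2/q_1. Set MRS = p_1/p_2.
Rearranging, p_2·q_2 = (1/4)·p_1·q_1. Substituting into the budget gives p_1·q_1·(1 + (1/4)) = I.
Demand: q_1*(p_1,p_2,I) = 0.8·I/p_1 and q_2* = 0.2·I/p_2.
At p_1=4, p_2=6, I=43: q_1* = 0.8·43/4 = 8.6, q_2* = 1.4333.
Utility at the optimum: U(8.6, 1.4333) = 8.9671.

V = 8.9671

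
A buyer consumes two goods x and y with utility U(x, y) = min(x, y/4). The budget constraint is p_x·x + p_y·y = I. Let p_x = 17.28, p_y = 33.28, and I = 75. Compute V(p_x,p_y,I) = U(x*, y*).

V = 0.4987

Here 17.28 + 4·33.28 = 150.4, giving x* = 0.4987 and y* = 1.9947.
Utility at the optimum: U(0.4987, 1.9947) = 0.4987.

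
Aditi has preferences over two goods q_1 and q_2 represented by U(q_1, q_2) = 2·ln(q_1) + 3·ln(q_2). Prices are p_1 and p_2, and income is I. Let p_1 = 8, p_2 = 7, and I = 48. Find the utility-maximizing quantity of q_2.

q_2* = 4.1143

The MRS is (2/3)·q_2/q_1. Set MRS = p_1/p_2.
Rearranging, p_2·q_2 = (3/2)·p_1·q_1. Substituting into the budget gives p_1·q_1·(1 + (3/2)) = I.
Demand: q_1*(p_1,p_2,I) = 0.4·I/p_1 and q_2* = 0.6·I/p_2.
At p_1=8, p_2=7, I=48: q_2* = 0.6·48/7 = 4.1143.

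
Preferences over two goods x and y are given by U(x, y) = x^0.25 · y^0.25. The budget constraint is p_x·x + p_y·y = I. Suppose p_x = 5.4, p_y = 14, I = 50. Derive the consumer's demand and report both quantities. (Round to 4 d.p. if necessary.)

x* = 4.6296, y* = 1.7857

The MRS is y/x. Set MRS = p_x/p_y.
Rearranging, p_y·y = p_x·x. Substituting into the budget gives p_x·x·(1 + 1) = I.
Demand: x*(p_x,p_y,I) = 0.5·I/p_x and y* = 0.5·I/p_y.
At p_x=5.4, p_y=14, I=50: x* = 0.5·50/5.4 = 4.6296, y* = 1.7857.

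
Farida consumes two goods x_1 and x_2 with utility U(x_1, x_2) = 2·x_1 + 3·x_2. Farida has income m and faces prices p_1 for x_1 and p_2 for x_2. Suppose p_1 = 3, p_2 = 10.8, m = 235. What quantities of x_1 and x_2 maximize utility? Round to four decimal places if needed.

x_1* = 78.3333, x_2* = 0

x_1 gives more utility per dollar, so spend all income on x_1: x_1* = m/p_1, x_2* = 0.
Numerically: x_1* = 78.3333, x_2* = 0.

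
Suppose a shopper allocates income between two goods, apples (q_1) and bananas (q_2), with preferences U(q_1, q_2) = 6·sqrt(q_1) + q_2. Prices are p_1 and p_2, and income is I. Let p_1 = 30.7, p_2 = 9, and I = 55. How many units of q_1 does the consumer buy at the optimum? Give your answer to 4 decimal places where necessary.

Solve: √q_1 = 3·p_2/p_1, so q_1*(p_1,p_2) = (3·p_2/p_1)², and q_2* = (I − p_1·q_1*)/p_2.
Plugging in: q_1* = (3·9/30.7)² = 0.7735.

q_1* = 0.7735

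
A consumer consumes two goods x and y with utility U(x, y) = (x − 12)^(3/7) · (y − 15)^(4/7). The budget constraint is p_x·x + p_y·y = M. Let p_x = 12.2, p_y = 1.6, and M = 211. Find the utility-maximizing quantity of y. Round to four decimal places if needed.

Let x' = x−12, y' = y−15. MRS = (3/4)·y'/x' = p_x/p_y.
Substituting into the budget: x* = 12 + 3/7·(M − 12·p_x − 15·p_y)/p_x, and y* = 15 + 4/7·(…)/p_y.
Discretionary income = 211 − 12·12.2 − 15·1.6 = 40.6; y* = 15 + 4/7·40.6/1.6 = 29.5.

y* = 29.5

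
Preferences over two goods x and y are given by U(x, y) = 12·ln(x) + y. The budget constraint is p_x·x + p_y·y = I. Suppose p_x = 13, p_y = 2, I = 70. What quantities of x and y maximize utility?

x* = 1.8462, y* = 23

MU_x = 12/x, MU_y = 1. Tangency: 12/x = p_x/p_y.
So x*(p_x,p_y) = 12·p_y/p_x, independent of income; and y* = (I − 12·p_y)/p_y.
At the given prices: x* = 12·2/13 = 1.8462, and y* = 23.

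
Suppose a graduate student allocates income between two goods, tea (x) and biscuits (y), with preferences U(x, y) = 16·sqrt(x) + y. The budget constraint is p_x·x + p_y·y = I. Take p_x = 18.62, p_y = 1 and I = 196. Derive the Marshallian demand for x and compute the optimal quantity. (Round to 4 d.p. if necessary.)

Plugging in: x* = (8·1/18.62)² = 0.1846.

x* = 0.1846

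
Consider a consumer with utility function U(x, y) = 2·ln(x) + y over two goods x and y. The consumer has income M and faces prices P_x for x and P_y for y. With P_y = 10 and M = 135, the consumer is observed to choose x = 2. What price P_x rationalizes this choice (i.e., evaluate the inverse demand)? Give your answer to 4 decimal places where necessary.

P_x = 10

Set MRS = P_x/P_y: (2/x)/1 = P_x/P_y.
So x*(P_x,P_y) = 2·P_y/P_x, independent of income; and y* = (M − 2·P_y)/P_y.
Set x* = 2 in the demand function and solve for P_x: P_x = 10.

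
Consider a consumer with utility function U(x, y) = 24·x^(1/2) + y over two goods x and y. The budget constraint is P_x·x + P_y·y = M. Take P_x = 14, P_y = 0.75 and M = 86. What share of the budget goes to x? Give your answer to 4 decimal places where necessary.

MU_x = 12/√x, MU_y = 1. Tangency: 12/√x = P_x/P_y.
Thus x* = (12·P_y/P_x)² — independent of M — with the rest of income spent on y.
Plugging in: x* = (12·0.75/14)² = 0.4133, y* = 106.9524.
Expenditure on x: 14·0.4133 = 5.7857; share = 0.0673.

share on x = 0.0673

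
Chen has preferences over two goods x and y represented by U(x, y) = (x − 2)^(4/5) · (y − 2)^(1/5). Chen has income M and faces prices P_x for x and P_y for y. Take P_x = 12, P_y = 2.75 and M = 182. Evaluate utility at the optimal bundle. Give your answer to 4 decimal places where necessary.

After buying the subsistence bundle (2, 2), a share 0.8 of the remaining income goes to x: x* = 2 + 0.8·(M − 2P_x − 2P_y)/P_x.
Discretionary income = 182 − 2·12 − 2·2.75 = 152.5; x* = 2 + 0.8·152.5/12 = 12.1667; y* = 2 + 0.2·152.5/2.75 = 13.0909.
Utility at the optimum: U(12.1667, 13.0909) = 10.3451.

V = 10.3451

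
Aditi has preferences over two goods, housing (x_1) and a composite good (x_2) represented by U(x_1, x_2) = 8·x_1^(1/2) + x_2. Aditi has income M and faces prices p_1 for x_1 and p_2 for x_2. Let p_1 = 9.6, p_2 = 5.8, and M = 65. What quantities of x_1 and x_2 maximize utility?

x_1* = 5.8403, x_2* = 1.5402

MU_x_1 = 4/√x_1, MU_x_2 = 1. Tangency: 4/√x_1 = p_1/p_2.
Solve: √x_1 = 4·p_2/p_1, so x_1*(p_1,p_2) = (4·p_2/p_1)², and x_2* = (M − p_1·x_1*)/p_2.
Plugging in: x_1* = (4·5.8/9.6)² = 5.8403, x_2* = 1.5402.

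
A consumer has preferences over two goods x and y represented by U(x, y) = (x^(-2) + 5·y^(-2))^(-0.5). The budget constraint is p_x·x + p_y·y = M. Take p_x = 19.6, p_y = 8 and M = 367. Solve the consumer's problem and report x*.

x* = 9.6473

MU_x ∝ x^(-3), MU_y ∝ 5·y^(-3), so MRS = (1/5)·(y/x)^(3) = p_x/p_y.
Hence y/x = (5·p_x/p_y)^(1/(3)), i.e. raised to the 1/3 power.
Substitute y = (y/x)·x into the budget: x* = M/(p_x + p_y·(y/x)).
Numerically y/x = 2.305218, so x* = 367/(19.6 + 8·2.305218) = 9.6473.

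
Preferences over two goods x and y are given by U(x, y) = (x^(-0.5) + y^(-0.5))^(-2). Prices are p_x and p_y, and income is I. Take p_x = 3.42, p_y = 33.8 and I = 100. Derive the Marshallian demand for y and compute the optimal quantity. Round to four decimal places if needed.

y* = 2.0182

MRS = MU_x/MU_y = (y/x)^(1.5). Set equal to p_x/p_y.
Hence y/x = (p_x/p_y)^(1/(1.5)), i.e. raised to the 2/3 power.
With the ratio pinned down, the budget gives x* = I/(p_x + p_y·(y/x)) and y* = (y/x)·x*.
Numerically y/x = 0.21714, so x* = 100/(3.42 + 33.8·0.21714) = 9.2943 and y* = 0.21714·9.2943 = 2.0182.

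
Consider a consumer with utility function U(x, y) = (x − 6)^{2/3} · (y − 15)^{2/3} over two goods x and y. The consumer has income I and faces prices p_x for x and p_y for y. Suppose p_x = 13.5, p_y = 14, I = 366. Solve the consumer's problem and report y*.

After buying the subsistence bundle (6, 15), a share 0.5 of the remaining income goes to x: x* = 6 + 0.5·(I − 6p_x − 15p_y)/p_x.
Discretionary income = 366 − 6·13.5 − 15·14 = 75; y* = 15 + 0.5·75/14 = 17.6786.

y* = 17.6786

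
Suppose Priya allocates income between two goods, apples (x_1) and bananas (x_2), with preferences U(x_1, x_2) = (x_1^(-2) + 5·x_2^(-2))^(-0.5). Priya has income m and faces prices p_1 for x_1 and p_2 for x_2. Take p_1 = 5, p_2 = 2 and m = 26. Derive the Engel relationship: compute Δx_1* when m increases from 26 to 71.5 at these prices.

From the CES first-order condition, (1/5)·(x_2/x_1)^(3) = p_1/p_2.
Solve for the ratio: x_2/x_1 = [5·p_1/p_2]^(1/3).
With the ratio pinned down, the budget gives x_1* = m/(p_1 + p_2·(x_2/x_1)) and x_2* = (x_2/x_1)·x_1*.
Numerically x_2/x_1 = 2.320794, so x_1* = 26/(5 + 2·2.320794) = 2.6967.
At m' = 71.5: x_1* = 7.4158. Change: 7.4158 − 2.6967 = 4.7191.

Δx_1* = 4.7191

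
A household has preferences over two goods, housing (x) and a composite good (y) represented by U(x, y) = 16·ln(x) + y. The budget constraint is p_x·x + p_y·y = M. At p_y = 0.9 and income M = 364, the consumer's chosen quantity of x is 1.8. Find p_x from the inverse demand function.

MU_x = 16/x, MU_y = 1. Tangency: 16/x = p_x/p_y.
So x*(p_x,p_y) = 16·p_y/p_x, independent of income; and y* = (M − 16·p_y)/p_y.
Set x* = 1.8 in the demand function and solve for p_x: p_x = 8.

p_x = 8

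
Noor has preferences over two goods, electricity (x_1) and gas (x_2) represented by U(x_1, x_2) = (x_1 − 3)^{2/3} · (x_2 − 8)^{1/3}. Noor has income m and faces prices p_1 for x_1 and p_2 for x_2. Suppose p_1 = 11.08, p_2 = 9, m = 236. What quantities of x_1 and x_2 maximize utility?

This is Cobb-Douglas in (x_1−3, x_2−8): tangency gives 2/3·p_2·(x_2−8) = 1/3·p_1·(x_1−3).
Substituting into the budget: x_1* = 3 + 2/3·(m − 3·p_1 − 8·p_2)/p_1, and x_2* = 8 + 1/3·(…)/p_2.
Discretionary income = 236 − 3·11.08 − 8·9 = 130.76; x_1* = 3 + 2/3·130.76/11.08 = 10.8676; x_2* = 8 + 1/3·130.76/9 = 12.843.

x_1* = 10.8676, x_2* = 12.843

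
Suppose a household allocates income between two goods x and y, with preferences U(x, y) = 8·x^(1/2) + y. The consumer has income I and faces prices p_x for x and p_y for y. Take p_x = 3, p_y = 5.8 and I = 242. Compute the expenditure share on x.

share on x = 0.7414

Set MRS = p_x/p_y: 4·x^(−1/2) = p_x/p_y.
Solve: √x = 4·p_y/p_x, so x*(p_x,p_y) = (4·p_y/p_x)², and y* = (I − p_x·x*)/p_y.
Plugging in: x* = (4·5.8/3)² = 59.8044, y* = 10.7908.
Expenditure on x: 3·59.8044 = 179.4133; share = 0.7414.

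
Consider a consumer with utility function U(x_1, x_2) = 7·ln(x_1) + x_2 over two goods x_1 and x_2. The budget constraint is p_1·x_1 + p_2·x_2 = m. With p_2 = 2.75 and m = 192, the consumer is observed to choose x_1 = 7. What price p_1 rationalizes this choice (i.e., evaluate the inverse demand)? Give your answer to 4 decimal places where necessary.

p_1 = 2.75

Set MRS = p_1/p_2: (7/x_1)/1 = p_1/p_2.
So x_1*(p_1,p_2) = 7·p_2/p_1, independent of income; and x_2* = (m − 7·p_2)/p_2.
Set x_1* = 7 in the demand function and solve for p_1: p_1 = 2.75.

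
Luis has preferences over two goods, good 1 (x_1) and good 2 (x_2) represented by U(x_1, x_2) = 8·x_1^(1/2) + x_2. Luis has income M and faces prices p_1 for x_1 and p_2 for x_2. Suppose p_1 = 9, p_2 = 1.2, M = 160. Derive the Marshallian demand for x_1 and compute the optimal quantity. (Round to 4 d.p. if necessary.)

x_1* = 0.2844

Thus x_1* = (4·p_2/p_1)² — independent of M — with the rest of income spent on x_2.
Plugging in: x_1* = (4·1.2/9)² = 0.2844.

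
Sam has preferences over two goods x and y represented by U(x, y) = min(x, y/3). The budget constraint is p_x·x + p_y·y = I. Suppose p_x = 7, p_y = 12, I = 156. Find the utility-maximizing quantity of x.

x* = 3.6279

Leontief preferences: the optimum is at the kink where x/1 = y/3, i.e. y = 3·x.
Budget: p_x·x + p_y·3·x = I, so (p_x + 3·p_y)·x = I.
Demand: x*(p_x,p_y,I) = I/(p_x + 3·p_y), y* = 3·I/(p_x + 3·p_y).
Here 7 + 3·12 = 43, giving x* = 3.6279.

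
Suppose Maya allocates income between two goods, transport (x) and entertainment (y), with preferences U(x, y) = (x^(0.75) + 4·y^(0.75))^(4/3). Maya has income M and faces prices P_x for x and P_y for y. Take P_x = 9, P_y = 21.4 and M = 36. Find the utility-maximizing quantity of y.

MRS = MU_x/MU_y = (1/4)·(y/x)^(0.25). Set equal to P_x/P_y.
Hence y/x = (4·P_x/P_y)^(1/(0.25)), i.e. raised to the 4 power.
Substitute y = (y/x)·x into the budget: x* = M/(P_x + P_y·(y/x)).
Numerically y/x = 8.008569, so x* = 36/(9 + 21.4·8.008569) = 0.1996 and y* = 8.008569·0.1996 = 1.5983.

y* = 1.5983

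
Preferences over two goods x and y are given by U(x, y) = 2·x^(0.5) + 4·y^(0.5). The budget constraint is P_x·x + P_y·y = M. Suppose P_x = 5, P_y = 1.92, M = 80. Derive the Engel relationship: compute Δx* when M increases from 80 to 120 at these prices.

MU_x ∝ 2·x^(-0.5), MU_y ∝ 4·y^(-0.5), so MRS = (1/2)·(y/x)^(0.5) = P_x/P_y.
Solve for the ratio: y/x = [2·P_x/P_y]^(2).
With the ratio pinned down, the budget gives x* = M/(P_x + P_y·(y/x)) and y* = (y/x)·x*.
Numerically y/x = 27.126736, so x* = 80/(5 + 1.92·27.126736) = 1.4015.
At M' = 120: x* = 2.1022. Change: 2.1022 − 1.4015 = 0.7007.

Δx* = 0.7007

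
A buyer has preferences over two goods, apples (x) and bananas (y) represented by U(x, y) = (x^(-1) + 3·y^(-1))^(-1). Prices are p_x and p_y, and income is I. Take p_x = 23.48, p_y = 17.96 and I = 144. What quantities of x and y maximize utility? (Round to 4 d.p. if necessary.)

x* = 2.4387, y* = 4.8296

MU_x ∝ x^(-2), MU_y ∝ 3·y^(-2), so MRS = (1/3)·(y/x)^(2) = p_x/p_y.
Solve for the ratio: y/x = [3·p_x/p_y]^(0.5).
With the ratio pinned down, the budget gives x* = I/(p_x + p_y·(y/x)) and y* = (y/x)·x*.
Numerically y/x = 1.980416, so x* = 144/(23.48 + 17.96·1.980416) = 2.4387 and y* = 1.980416·2.4387 = 4.8296.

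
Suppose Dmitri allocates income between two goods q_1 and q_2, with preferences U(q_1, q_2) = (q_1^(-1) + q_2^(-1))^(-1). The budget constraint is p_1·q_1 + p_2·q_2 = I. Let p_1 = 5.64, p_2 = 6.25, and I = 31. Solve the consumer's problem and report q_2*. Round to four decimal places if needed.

From the CES first-order condition, (q_2/q_1)^(2) = p_1/p_2.
Solve for the ratio: q_2/q_1 = [p_1/p_2]^(0.5).
With the ratio pinned down, the budget gives q_1* = I/(p_1 + p_2·(q_2/q_1)) and q_2* = (q_2/q_1)·q_1*.
Numerically q_2/q_1 = 0.949947, so q_1* = 31/(5.64 + 6.25·0.949947) = 2.6777 and q_2* = 0.949947·2.6777 = 2.5437.

q_2* = 2.5437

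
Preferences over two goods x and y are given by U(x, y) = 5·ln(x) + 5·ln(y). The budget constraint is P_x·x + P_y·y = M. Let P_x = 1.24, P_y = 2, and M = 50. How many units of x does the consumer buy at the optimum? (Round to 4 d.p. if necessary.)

x* = 20.1613

The MRS is y/x. Set MRS = P_x/P_y.
So 5·P_y·y = 5·P_x·x; combined with the budget, a share 0.5 of income goes to x.
Demand: x*(P_x,P_y,M) = 0.5·M/P_x and y* = 0.5·M/P_y.
At P_x=1.24, P_y=2, M=50: x* = 0.5·50/1.24 = 20.1613.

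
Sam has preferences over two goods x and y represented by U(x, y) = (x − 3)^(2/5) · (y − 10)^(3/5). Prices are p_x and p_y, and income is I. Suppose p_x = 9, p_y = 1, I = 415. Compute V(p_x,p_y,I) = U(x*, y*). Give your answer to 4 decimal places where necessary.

V = 80.0773

This is Cobb-Douglas in (x−3, y−10): tangency gives 0.4·p_y·(y−10) = 0.6·p_x·(x−3).
Substituting into the budget: x* = 3 + 0.4·(I − 3·p_x − 10·p_y)/p_x, and y* = 10 + 0.6·(…)/p_y.
Discretionary income = 415 − 3·9 − 10·1 = 378; x* = 3 + 0.4·378/9 = 19.8; y* = 10 + 0.6·378/1 = 236.8.
Utility at the optimum: U(19.8, 236.8) = 80.0773.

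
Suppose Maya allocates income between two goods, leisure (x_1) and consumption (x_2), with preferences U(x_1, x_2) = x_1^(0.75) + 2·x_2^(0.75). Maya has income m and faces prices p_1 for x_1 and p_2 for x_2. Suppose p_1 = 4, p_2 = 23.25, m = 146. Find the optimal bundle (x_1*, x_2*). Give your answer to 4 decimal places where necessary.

x_1* = 33.7502, x_2* = 0.4731

MU_x_1 ∝ x_1^(-0.25), MU_x_2 ∝ 2·x_2^(-0.25), so MRS = (1/2)·(x_2/x_1)^(0.25) = p_1/p_2.
Solve for the ratio: x_2/x_1 = [2·p_1/p_2]^(4).
Substitute x_2 = (x_2/x_1)·x_1 into the budget: x_1* = m/(p_1 + p_2·(x_2/x_1)).
Numerically x_2/x_1 = 0.014017, so x_1* = 146/(4 + 23.25·0.014017) = 33.7502 and x_2* = 0.014017·33.7502 = 0.4731.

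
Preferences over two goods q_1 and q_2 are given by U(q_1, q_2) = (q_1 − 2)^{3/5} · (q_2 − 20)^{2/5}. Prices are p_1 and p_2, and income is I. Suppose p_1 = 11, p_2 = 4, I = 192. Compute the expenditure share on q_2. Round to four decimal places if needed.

This is Cobb-Douglas in (q_1−2, q_2−20): tangency gives 0.6·p_2·(q_2−20) = 0.4·p_1·(q_1−2).
Substituting into the budget: q_1* = 2 + 0.6·(I − 2·p_1 − 20·p_2)/p_1, and q_2* = 20 + 0.4·(…)/p_2.
Discretionary income = 192 − 2·11 − 20·4 = 90; q_1* = 2 + 0.6·90/11 = 6.9091; q_2* = 20 + 0.4·90/4 = 29.
Expenditure on q_2: 4·29 = 116; share = 0.6042.

share on q_2 = 0.6042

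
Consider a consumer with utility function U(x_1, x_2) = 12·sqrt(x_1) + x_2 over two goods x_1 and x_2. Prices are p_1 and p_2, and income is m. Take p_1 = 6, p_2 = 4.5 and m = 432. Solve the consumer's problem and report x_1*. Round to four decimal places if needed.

Thus x_1* = (6·p_2/p_1)² — independent of m — with the rest of income spent on x_2.
Plugging in: x_1* = (6·4.5/6)² = 20.25.

x_1* = 20.25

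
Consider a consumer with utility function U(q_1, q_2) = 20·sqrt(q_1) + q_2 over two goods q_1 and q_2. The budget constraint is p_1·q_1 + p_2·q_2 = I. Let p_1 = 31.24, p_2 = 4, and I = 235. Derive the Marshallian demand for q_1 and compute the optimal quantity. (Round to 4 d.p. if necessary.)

Set MRS = p_1/p_2: 10·q_1^(−1/2) = p_1/p_2.
Solve: √q_1 = 10·p_2/p_1, so q_1*(p_1,p_2) = (10·p_2/p_1)², and q_2* = (I − p_1·q_1*)/p_2.
Plugging in: q_1* = (10·4/31.24)² = 1.6394.

q_1* = 1.6394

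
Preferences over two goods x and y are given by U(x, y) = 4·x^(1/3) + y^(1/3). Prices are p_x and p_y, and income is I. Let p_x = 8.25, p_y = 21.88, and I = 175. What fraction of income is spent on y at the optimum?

share on y = 0.0713

MRS = MU_x/MU_y = 4·(y/x)^(2/3). Set equal to p_x/p_y.
Hence y/x = ((1/4)·p_x/p_y)^(1/(2/3)), i.e. raised to the 1.5 power.
Substitute y = (y/x)·x into the budget: x* = I/(p_x + p_y·(y/x)).
Numerically y/x = 0.028941, so x* = 175/(8.25 + 21.88·0.028941) = 19.7 and y* = 0.028941·19.7 = 0.5701.
Expenditure on y: 21.88·0.5701 = 12.4748; share = 0.0713.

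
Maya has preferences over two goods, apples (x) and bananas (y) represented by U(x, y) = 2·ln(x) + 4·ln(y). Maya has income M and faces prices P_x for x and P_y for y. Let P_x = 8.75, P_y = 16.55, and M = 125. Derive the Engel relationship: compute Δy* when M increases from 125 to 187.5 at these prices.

Δy* = 2.5176

Demand: x*(P_x,P_y,M) = 1/3·M/P_x and y* = 2/3·M/P_y.
At P_x=8.75, P_y=16.55, M=125: y* = 2/3·125/16.55 = 5.0352.
At M' = 187.5: y* = 7.5529. Change: 7.5529 − 5.0352 = 2.5176.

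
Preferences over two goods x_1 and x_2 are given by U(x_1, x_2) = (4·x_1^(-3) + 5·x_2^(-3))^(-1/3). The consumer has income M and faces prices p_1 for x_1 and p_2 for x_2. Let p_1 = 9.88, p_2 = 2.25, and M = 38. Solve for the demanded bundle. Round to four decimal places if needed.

x_1* = 2.852, x_2* = 4.3654

MRS = MU_x_1/MU_x_2 = (4/5)·(x_2/x_1)^(4). Set equal to p_1/p_2.
Solve for the ratio: x_2/x_1 = [(5/4)·p_1/p_2]^(0.25).
With the ratio pinned down, the budget gives x_1* = M/(p_1 + p_2·(x_2/x_1)) and x_2* = (x_2/x_1)·x_1*.
Numerically x_2/x_1 = 1.530633, so x_1* = 38/(9.88 + 2.25·1.530633) = 2.852 and x_2* = 1.530633·2.852 = 4.3654.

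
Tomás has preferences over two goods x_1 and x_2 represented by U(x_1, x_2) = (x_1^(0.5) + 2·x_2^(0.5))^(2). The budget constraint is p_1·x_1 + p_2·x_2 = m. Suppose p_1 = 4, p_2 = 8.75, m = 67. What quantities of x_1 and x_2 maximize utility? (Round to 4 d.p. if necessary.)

MU_x_1 ∝ x_1^(-0.5), MU_x_2 ∝ 2·x_2^(-0.5), so MRS = (1/2)·(x_2/x_1)^(0.5) = p_1/p_2.
Solve for the ratio: x_2/x_1 = [2·p_1/p_2]^(2).
With the ratio pinned down, the budget gives x_1* = m/(p_1 + p_2·(x_2/x_1)) and x_2* = (x_2/x_1)·x_1*.
Numerically x_2/x_1 = 0.835918, so x_1* = 67/(4 + 8.75·0.835918) = 5.9217 and x_2* = 0.835918·5.9217 = 4.9501.

x_1* = 5.9217, x_2* = 4.9501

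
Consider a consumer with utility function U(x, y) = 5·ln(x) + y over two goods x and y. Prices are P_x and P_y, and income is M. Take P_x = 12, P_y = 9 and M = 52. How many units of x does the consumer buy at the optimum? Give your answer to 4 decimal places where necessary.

Set MRS = P_x/P_y: (5/x)/1 = P_x/P_y.
So x*(P_x,P_y) = 5·P_y/P_x, independent of income; and y* = (M − 5·P_y)/P_y.
At the given prices: x* = 5·9/12 = 3.75.

x* = 3.75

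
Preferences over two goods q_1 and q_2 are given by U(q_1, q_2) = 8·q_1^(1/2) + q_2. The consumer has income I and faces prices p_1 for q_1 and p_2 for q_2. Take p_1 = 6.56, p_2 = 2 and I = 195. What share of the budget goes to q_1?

share on q_1 = 0.05

Set MRS = p_1/p_2: 4·q_1^(−1/2) = p_1/p_2.
Solve: √q_1 = 4·p_2/p_1, so q_1*(p_1,p_2) = (4·p_2/p_1)², and q_2* = (I − p_1·q_1*)/p_2.
Plugging in: q_1* = (4·2/6.56)² = 1.4872, q_2* = 92.622.
Expenditure on q_1: 6.56·1.4872 = 9.7561; share = 0.05.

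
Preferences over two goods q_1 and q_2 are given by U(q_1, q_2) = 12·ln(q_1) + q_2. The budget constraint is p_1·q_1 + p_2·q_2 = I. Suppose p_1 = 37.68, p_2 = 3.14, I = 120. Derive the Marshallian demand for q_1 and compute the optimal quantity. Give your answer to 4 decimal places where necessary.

MU_q_1 = 12/q_1, MU_q_2 = 1. Tangency: 12/q_1 = p_1/p_2.
So q_1*(p_1,p_2) = 12·p_2/p_1, independent of income; and q_2* = (I − 12·p_2)/p_2.
At the given prices: q_1* = 12·3.14/37.68 = 1.

q_1* = 1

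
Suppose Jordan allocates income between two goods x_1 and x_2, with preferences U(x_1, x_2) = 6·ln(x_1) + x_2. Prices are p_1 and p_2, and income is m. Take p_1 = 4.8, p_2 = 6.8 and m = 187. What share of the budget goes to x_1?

share on x_1 = 0.2182

Set MRS = p_1/p_2: (6/x_1)/1 = p_1/p_2.
So x_1*(p_1,p_2) = 6·p_2/p_1, independent of income; and x_2* = (m − 6·p_2)/p_2.
At the given prices: x_1* = 6·6.8/4.8 = 8.5, and x_2* = 21.5.
Expenditure on x_1: 4.8·8.5 = 40.8; share = 0.2182.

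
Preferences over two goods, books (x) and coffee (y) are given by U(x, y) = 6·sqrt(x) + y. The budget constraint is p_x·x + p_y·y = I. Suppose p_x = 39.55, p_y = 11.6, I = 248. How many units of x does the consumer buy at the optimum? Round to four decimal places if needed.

x* = 0.7742

Solve: √x = 3·p_y/p_x, so x*(p_x,p_y) = (3·p_y/p_x)², and y* = (I − p_x·x*)/p_y.
Plugging in: x* = (3·11.6/39.55)² = 0.7742.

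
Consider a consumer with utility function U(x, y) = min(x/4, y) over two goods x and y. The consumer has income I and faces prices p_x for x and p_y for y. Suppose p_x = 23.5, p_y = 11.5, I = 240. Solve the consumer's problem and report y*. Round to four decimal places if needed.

With perfect complements, no substitution: consume in ratio x:y = 4:1.
Budget: p_x·x + p_y·(1/4)·x = I, so (4·p_x + p_y)·x = 4·I.
Demand: x*(p_x,p_y,I) = 4·I/(4·p_x + p_y), y* = I/(4·p_x + p_y).
Here 4·23.5 + 11.5 = 105.5, giving y* = 2.2749.

y* = 2.2749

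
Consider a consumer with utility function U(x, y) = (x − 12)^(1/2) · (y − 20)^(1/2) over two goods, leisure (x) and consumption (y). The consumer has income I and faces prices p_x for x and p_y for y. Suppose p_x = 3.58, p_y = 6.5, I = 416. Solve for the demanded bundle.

Let x' = x−12, y' = y−20. MRS = y'/x' = p_x/p_y.
After buying the subsistence bundle (12, 20), a share 0.5 of the remaining income goes to x: x* = 12 + 0.5·(I − 12p_x − 20p_y)/p_x.
Discretionary income = 416 − 12·3.58 − 20·6.5 = 243.04; x* = 12 + 0.5·243.04/3.58 = 45.9441; y* = 20 + 0.5·243.04/6.5 = 38.6954.

x* = 45.9441, y* = 38.6954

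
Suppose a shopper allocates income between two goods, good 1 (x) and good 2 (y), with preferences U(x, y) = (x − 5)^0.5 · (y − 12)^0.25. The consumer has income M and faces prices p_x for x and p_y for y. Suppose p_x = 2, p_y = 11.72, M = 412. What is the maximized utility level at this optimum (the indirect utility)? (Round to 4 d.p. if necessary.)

Let x' = x−5, y' = y−12. MRS = 2·y'/x' = p_x/p_y.
After buying the subsistence bundle (5, 12), a share 2/3 of the remaining income goes to x: x* = 5 + 2/3·(M − 5p_x − 12p_y)/p_x.
Discretionary income = 412 − 5·2 − 12·11.72 = 261.36; x* = 5 + 2/3·261.36/2 = 92.12; y* = 12 + 1/3·261.36/11.72 = 19.4334.
Utility at the optimum: U(92.12, 19.4334) = 15.4119.

V = 15.4119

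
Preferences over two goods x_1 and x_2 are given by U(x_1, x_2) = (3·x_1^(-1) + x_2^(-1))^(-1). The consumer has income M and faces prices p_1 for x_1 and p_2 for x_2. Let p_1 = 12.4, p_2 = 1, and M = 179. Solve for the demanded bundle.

MU_x_1 ∝ 3·x_1^(-2), MU_x_2 ∝ x_2^(-2), so MRS = 3·(x_2/x_1)^(2) = p_1/p_2.
Solve for the ratio: x_2/x_1 = [(1/3)·p_1/p_2]^(0.5).
Substitute x_2 = (x_2/x_1)·x_1 into the budget: x_1* = M/(p_1 + p_2·(x_2/x_1)).
Numerically x_2/x_1 = 2.03306, so x_1* = 179/(12.4 + 1·2.03306) = 12.4021 and x_2* = 2.03306·12.4021 = 25.2142.

x_1* = 12.4021, x_2* = 25.2142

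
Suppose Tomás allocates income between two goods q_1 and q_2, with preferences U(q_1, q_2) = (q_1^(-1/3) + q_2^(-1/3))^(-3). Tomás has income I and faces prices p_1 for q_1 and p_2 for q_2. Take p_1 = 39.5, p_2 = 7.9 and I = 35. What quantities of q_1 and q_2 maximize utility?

MU_q_1 ∝ q_1^(-4/3), MU_q_2 ∝ q_2^(-4/3), so MRS = (q_2/q_1)^(4/3) = p_1/p_2.
Solve for the ratio: q_2/q_1 = [p_1/p_2]^(0.75).
Substitute q_2 = (q_2/q_1)·q_1 into the budget: q_1* = I/(p_1 + p_2·(q_2/q_1)).
Numerically q_2/q_1 = 3.343702, so q_1* = 35/(39.5 + 7.9·3.343702) = 0.531 and q_2* = 3.343702·0.531 = 1.7755.

q_1* = 0.531, q_2* = 1.7755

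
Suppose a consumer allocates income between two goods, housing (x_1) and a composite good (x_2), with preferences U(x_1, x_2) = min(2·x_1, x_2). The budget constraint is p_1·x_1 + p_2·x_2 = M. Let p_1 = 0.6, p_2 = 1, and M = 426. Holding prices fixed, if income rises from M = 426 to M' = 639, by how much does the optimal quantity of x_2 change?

Here 0.6 + 2·1 = 2.6, giving x_2* = 327.6923.
At M' = 639: x_2* = 491.5385. Change: 491.5385 − 327.6923 = 163.8462.

Δx_2* = 163.8462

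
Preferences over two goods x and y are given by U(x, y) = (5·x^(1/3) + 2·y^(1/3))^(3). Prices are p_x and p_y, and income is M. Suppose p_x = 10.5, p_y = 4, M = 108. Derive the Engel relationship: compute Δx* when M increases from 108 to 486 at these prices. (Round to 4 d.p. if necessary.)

From the CES first-order condition, (5/2)·(y/x)^(2/3) = p_x/p_y.
Solve for the ratio: y/x = [(2/5)·p_x/p_y]^(1.5).
Substitute y = (y/x)·x into the budget: x* = M/(p_x + p_y·(y/x)).
Numerically y/x = 1.07593, so x* = 108/(10.5 + 4·1.07593) = 7.2955.
At M' = 486: x* = 32.8296. Change: 32.8296 − 7.2955 = 25.5341.

Δx* = 25.5341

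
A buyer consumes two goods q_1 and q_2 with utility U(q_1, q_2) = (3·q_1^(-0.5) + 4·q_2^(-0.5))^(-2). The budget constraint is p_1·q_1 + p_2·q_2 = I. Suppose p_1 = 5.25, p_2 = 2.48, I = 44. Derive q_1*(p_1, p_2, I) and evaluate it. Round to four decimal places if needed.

From the CES first-order condition, (3/4)·(q_2/q_1)^(1.5) = p_1/p_2.
Solve for the ratio: q_2/q_1 = [(4/3)·p_1/p_2]^(2/3).
Substitute q_2 = (q_2/q_1)·q_1 into the budget: q_1* = I/(p_1 + p_2·(q_2/q_1)).
Numerically q_2/q_1 = 1.997243, so q_1* = 44/(5.25 + 2.48·1.997243) = 4.3124.

q_1* = 4.3124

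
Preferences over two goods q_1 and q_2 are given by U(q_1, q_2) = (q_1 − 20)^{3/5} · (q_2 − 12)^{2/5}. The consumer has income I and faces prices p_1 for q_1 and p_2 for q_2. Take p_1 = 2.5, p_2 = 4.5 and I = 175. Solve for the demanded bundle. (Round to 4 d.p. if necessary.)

This is Cobb-Douglas in (q_1−20, q_2−12): tangency gives 0.6·p_2·(q_2−12) = 0.4·p_1·(q_1−20).
After buying the subsistence bundle (20, 12), a share 0.6 of the remaining income goes to q_1: q_1* = 20 + 0.6·(I − 20p_1 − 12p_2)/p_1.
Discretionary income = 175 − 20·2.5 − 12·4.5 = 71; q_1* = 20 + 0.6·71/2.5 = 37.04; q_2* = 12 + 0.4·71/4.5 = 18.3111.

q_1* = 37.04, q_2* = 18.3111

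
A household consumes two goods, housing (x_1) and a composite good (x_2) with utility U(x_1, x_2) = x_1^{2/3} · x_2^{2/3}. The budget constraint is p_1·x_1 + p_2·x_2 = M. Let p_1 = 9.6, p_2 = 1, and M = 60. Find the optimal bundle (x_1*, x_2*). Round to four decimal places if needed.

x_1* = 3.125, x_2* = 30

Demand: x_1*(p_1,p_2,M) = 0.5·M/p_1 and x_2* = 0.5·M/p_2.
At p_1=9.6, p_2=1, M=60: x_1* = 0.5·60/9.6 = 3.125, x_2* = 30.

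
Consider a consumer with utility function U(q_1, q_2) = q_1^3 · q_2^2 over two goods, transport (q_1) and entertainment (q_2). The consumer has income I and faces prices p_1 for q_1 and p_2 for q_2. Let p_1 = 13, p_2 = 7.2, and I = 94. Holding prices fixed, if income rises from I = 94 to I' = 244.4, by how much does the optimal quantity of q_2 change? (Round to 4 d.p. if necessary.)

Tangency: MRS = (3/2)·q_2/q_1 = p_1/p_2.
Rearranging, p_2·q_2 = (2/3)·p_1·q_1. Substituting into the budget gives p_1·q_1·(1 + (2/3)) = I.
Demand: q_1*(p_1,p_2,I) = 0.6·I/p_1 and q_2* = 0.4·I/p_2.
At p_1=13, p_2=7.2, I=94: q_2* = 0.4·94/7.2 = 5.2222.
At I' = 244.4: q_2* = 13.5778. Change: 13.5778 − 5.2222 = 8.3556.

Δq_2* = 8.3556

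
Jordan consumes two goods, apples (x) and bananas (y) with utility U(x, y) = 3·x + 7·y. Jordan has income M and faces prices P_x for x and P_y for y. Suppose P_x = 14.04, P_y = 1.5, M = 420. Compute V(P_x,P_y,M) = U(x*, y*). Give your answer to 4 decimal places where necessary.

V = 1960

Perfect substitutes: compare marginal utility per dollar. 3/P_x vs 7/P_y → 0.2137 vs 4.6667.
y gives more utility per dollar, so spend all income on y: y* = M/P_y, x* = 0.
Numerically: x* = 0, y* = 280.
Utility at the optimum: U(0, 280) = 1960.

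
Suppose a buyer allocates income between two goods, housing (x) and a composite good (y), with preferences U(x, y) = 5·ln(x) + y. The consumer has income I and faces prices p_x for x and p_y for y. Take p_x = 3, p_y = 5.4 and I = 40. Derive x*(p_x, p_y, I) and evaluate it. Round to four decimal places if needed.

Set MRS = p_x/p_y: (5/x)/1 = p_x/p_y.
So x*(p_x,p_y) = 5·p_y/p_x, independent of income; and y* = (I − 5·p_y)/p_y.
At the given prices: x* = 5·5.4/3 = 9.

x* = 9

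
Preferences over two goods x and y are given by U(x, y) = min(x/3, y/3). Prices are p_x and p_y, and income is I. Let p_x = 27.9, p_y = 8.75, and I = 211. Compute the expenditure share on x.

Here 3·27.9 + 3·8.75 = 109.95, giving x* = 5.7572 and y* = 5.7572.
Expenditure on x: 27.9·5.7572 = 160.6248; share = 0.7613.

share on x = 0.7613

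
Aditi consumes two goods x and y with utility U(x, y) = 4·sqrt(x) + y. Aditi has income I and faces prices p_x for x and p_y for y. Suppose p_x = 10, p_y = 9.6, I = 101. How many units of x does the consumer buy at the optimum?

Solve: √x = 2·p_y/p_x, so x*(p_x,p_y) = (2·p_y/p_x)², and y* = (I − p_x·x*)/p_y.
Plugging in: x* = (2·9.6/10)² = 3.6864.

x* = 3.6864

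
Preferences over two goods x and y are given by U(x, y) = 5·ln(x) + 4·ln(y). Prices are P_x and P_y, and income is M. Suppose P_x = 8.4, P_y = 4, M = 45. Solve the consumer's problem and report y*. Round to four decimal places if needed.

MU_x/MU_y = (5·y)/(4·x); tangency sets this equal to P_x/P_y.
So 5·P_y·y = 4·P_x·x; combined with the budget, a share 5/9 of income goes to x.
Demand: x*(P_x,P_y,M) = 5/9·M/P_x and y* = 4/9·M/P_y.
At P_x=8.4, P_y=4, M=45: y* = 4/9·45/4 = 5.

y* = 5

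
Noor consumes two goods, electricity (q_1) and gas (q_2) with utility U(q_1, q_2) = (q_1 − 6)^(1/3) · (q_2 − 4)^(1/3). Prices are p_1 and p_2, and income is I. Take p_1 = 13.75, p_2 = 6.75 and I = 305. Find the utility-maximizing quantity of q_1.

q_1* = 13.1091

This is Cobb-Douglas in (q_1−6, q_2−4): tangency gives 1/3·p_2·(q_2−4) = 1/3·p_1·(q_1−6).
Substituting into the budget: q_1* = 6 + 0.5·(I − 6·p_1 − 4·p_2)/p_1, and q_2* = 4 + 0.5·(…)/p_2.
Discretionary income = 305 − 6·13.75 − 4·6.75 = 195.5; q_1* = 6 + 0.5·195.5/13.75 = 13.1091.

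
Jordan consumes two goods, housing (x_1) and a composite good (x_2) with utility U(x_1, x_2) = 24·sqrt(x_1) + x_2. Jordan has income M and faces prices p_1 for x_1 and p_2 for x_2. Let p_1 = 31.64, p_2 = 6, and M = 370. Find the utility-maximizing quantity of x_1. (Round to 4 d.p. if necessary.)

x_1* = 5.1784

Set MRS = p_1/p_2: 12·x_1^(−1/2) = p_1/p_2.
Solve: √x_1 = 12·p_2/p_1, so x_1*(p_1,p_2) = (12·p_2/p_1)², and x_2* = (M − p_1·x_1*)/p_2.
Plugging in: x_1* = (12·6/31.64)² = 5.1784.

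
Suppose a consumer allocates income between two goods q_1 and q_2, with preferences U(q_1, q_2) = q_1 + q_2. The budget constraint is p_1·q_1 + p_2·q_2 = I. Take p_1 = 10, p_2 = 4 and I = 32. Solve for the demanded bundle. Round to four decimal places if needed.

q_1* = 0, q_2* = 8

Numerically: q_1* = 0, q_2* = 8.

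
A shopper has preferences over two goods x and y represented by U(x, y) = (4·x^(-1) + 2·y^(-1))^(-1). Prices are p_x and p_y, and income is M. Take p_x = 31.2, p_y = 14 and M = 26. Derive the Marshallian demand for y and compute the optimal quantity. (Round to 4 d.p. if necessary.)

y* = 0.5969

MRS = MU_x/MU_y = 2·(y/x)^(2). Set equal to p_x/p_y.
Solve for the ratio: y/x = [(1/2)·p_x/p_y]^(0.5).
Substitute y = (y/x)·x into the budget: x* = M/(p_x + p_y·(y/x)).
Numerically y/x = 1.055597, so x* = 26/(31.2 + 14·1.055597) = 0.5655 and y* = 1.055597·0.5655 = 0.5969.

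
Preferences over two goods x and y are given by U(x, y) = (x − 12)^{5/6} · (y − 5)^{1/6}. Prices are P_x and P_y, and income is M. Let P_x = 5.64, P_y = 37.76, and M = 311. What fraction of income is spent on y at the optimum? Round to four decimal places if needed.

share on y = 0.6363

Substituting into the budget: x* = 12 + 5/6·(M − 12·P_x − 5·P_y)/P_x, and y* = 5 + 1/6·(…)/P_y.
Discretionary income = 311 − 12·5.64 − 5·37.76 = 54.52; x* = 12 + 5/6·54.52/5.64 = 20.0556; y* = 5 + 1/6·54.52/37.76 = 5.2406.
Expenditure on y: 37.76·5.2406 = 197.8867; share = 0.6363.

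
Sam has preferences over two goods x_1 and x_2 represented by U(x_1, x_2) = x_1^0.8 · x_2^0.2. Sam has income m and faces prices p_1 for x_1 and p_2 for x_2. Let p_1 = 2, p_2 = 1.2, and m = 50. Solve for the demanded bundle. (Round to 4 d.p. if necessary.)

x_1* = 20, x_2* = 8.3333

At p_1=2, p_2=1.2, m=50: x_1* = 0.8·50/2 = 20, x_2* = 8.3333.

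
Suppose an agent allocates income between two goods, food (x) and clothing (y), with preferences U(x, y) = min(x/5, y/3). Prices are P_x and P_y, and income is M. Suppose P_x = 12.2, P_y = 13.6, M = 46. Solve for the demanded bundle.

With perfect complements, no substitution: consume in ratio x:y = 5:3.
Budget: P_x·x + P_y·(3/5)·x = M, so (5·P_x + 3·P_y)·x = 5·M.
Demand: x*(P_x,P_y,M) = 5·M/(5·P_x + 3·P_y), y* = 3·M/(5·P_x + 3·P_y).
Here 5·12.2 + 3·13.6 = 101.8, giving x* = 2.2593 and y* = 1.3556.

x* = 2.2593, y* = 1.3556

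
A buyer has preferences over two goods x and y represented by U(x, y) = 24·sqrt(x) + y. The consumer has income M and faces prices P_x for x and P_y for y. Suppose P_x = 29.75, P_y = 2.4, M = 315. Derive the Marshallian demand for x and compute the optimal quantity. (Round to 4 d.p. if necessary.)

Set MRS = P_x/P_y: 12·x^(−1/2) = P_x/P_y.
Thus x* = (12·P_y/P_x)² — independent of M — with the rest of income spent on y.
Plugging in: x* = (12·2.4/29.75)² = 0.9372.

x* = 0.9372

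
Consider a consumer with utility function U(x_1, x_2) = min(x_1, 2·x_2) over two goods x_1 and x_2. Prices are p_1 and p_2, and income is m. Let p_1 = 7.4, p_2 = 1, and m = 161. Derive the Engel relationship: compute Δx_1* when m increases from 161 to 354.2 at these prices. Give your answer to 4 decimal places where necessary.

Δx_1* = 24.4557

Leontief preferences: the optimum is at the kink where x_1/2 = x_2/1, i.e. x_2 = (1/2)·x_1.
Budget: p_1·x_1 + p_2·(1/2)·x_1 = m, so (2·p_1 + p_2)·x_1 = 2·m.
Demand: x_1*(p_1,p_2,m) = 2·m/(2·p_1 + p_2), x_2* = m/(2·p_1 + p_2).
Here 2·7.4 + 1 = 15.8, giving x_1* = 20.3797.
At m' = 354.2: x_1* = 44.8354. Change: 44.8354 − 20.3797 = 24.4557.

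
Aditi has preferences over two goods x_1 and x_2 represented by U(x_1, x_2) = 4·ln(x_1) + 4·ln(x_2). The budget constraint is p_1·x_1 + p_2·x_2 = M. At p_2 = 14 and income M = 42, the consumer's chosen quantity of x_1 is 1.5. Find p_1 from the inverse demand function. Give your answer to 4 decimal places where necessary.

p_1 = 14

The MRS is x_2/x_1. Set MRS = p_1/p_2.
Rearranging, p_2·x_2 = p_1·x_1. Substituting into the budget gives p_1·x_1·(1 + 1) = M.
Demand: x_1*(p_1,p_2,M) = 0.5·M/p_1 and x_2* = 0.5·M/p_2.
Set x_1* = 1.5 in the demand function and solve for p_1: p_1 = 14.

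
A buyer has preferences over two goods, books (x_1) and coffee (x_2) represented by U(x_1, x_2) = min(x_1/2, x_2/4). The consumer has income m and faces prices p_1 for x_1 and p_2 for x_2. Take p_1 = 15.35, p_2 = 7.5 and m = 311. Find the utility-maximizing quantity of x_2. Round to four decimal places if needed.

x_2* = 20.4942

Demand: x_1*(p_1,p_2,m) = 2·m/(2·p_1 + 4·p_2), x_2* = 4·m/(2·p_1 + 4·p_2).
Here 2·15.35 + 4·7.5 = 60.7, giving x_2* = 20.4942.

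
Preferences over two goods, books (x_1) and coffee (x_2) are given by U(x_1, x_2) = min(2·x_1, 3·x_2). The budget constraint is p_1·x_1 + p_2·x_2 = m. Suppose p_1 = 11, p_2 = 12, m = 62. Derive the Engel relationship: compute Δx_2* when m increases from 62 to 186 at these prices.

Δx_2* = 4.3509

With perfect complements, no substitution: consume in ratio x_1:x_2 = 3:2.
Budget: p_1·x_1 + p_2·(2/3)·x_1 = m, so (3·p_1 + 2·p_2)·x_1 = 3·m.
Demand: x_1*(p_1,p_2,m) = 3·m/(3·p_1 + 2·p_2), x_2* = 2·m/(3·p_1 + 2·p_2).
Here 3·11 + 2·12 = 57, giving x_2* = 2.1754.
At m' = 186: x_2* = 6.5263. Change: 6.5263 − 2.1754 = 4.3509.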